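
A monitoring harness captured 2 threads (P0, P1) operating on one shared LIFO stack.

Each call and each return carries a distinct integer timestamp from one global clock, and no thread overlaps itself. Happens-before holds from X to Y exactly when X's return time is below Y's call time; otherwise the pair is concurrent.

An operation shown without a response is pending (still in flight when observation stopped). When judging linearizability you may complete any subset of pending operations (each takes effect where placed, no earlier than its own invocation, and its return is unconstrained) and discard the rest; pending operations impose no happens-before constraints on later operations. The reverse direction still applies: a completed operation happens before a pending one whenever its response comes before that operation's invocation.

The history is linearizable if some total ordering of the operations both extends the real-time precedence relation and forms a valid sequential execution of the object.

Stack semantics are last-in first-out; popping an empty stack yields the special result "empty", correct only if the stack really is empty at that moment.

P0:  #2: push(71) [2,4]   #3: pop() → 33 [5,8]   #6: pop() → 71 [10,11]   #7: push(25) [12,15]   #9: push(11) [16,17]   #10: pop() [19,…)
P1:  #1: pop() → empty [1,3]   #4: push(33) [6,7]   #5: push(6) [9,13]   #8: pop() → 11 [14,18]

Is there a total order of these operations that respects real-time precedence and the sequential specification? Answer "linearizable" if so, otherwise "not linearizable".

witness order: #1, #2, #4, #3, #6, #5, #7, #9, #8
step 1: #1 pop() → empty — stack <>
step 2: #2 push(71) — stack <71>
step 3: #4 push(33) — stack <71,33>
step 4: #3 pop() → 33 — stack <71>
step 5: #6 pop() → 71 — stack <>
step 6: #5 push(6) — stack <6>
step 7: #7 push(25) — stack <6,25>
step 8: #9 push(11) — stack <6,25,11>
step 9: #8 pop() → 11 — stack <6,25>

linearizable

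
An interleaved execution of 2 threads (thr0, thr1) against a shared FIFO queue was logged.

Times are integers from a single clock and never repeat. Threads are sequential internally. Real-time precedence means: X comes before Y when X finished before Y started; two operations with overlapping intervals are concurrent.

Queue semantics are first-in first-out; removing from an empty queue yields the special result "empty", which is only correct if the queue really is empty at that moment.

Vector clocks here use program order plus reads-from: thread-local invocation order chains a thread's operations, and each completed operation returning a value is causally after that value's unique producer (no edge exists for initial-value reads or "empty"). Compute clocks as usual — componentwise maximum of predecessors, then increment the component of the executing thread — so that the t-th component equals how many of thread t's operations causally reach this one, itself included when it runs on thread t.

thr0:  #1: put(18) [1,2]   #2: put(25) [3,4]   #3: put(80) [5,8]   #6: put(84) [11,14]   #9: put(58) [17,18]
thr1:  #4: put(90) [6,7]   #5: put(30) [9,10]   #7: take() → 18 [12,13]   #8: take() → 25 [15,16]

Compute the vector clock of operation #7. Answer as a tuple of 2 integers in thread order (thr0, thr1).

(1, 3)

no predecessors for #4 (invoked 6): thr1 increments from zero → (0, 1)
no predecessors for #1 (invoked 1): thr0 increments from zero → (1, 0)
#5 (invocation 9): componentwise max over VC(#4)=(0, 1), +1 at thr1, giving (0, 2)
#2 (invocation 3): componentwise max over VC(#1)=(1, 0), +1 at thr0, giving (2, 0)
#3 (invocation 5): componentwise max over VC(#2)=(2, 0), +1 at thr0, giving (3, 0)
#7 (invocation 12): componentwise max over VC(#1)=(1, 0), VC(#5)=(0, 2), +1 at thr1, giving (1, 3)
#6 (invocation 11): componentwise max over VC(#3)=(3, 0), +1 at thr0, giving (4, 0)
#9 (invocation 17): componentwise max over VC(#6)=(4, 0), +1 at thr0, giving (5, 0)
#8 (invocation 15): componentwise max over VC(#2)=(2, 0), VC(#7)=(1, 3), +1 at thr1, giving (2, 4)
target: VC(#7) = (1, 3)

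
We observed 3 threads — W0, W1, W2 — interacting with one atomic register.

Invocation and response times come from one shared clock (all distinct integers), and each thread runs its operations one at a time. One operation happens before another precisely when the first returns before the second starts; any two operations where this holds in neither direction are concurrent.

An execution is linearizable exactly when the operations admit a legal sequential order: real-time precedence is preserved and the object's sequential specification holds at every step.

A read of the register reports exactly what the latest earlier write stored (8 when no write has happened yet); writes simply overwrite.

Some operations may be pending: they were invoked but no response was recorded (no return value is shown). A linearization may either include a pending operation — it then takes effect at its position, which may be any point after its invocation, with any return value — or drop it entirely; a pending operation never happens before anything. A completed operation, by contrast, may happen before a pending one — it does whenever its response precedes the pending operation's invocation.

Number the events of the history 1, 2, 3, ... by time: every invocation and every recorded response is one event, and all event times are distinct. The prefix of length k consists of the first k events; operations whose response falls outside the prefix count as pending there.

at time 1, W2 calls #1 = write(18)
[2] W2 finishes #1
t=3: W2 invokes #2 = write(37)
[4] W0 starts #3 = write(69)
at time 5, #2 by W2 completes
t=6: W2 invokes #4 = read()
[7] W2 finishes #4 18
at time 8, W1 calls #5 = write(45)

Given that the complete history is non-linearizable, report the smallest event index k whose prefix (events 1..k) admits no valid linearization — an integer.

7

one valid order for events 1..6 is #1, #2:
step 1: #1 write(18) — value 18
step 2: #2 write(37) — value 37
at event 7 (#4's time-7 response) nothing linearizes any more
every completion of the 1 pending operation (#3) was checked; none linearizes
one such order, #1, #2, #4 (pending dropped), breaks at step 3 where #4 read() → 18 is illegal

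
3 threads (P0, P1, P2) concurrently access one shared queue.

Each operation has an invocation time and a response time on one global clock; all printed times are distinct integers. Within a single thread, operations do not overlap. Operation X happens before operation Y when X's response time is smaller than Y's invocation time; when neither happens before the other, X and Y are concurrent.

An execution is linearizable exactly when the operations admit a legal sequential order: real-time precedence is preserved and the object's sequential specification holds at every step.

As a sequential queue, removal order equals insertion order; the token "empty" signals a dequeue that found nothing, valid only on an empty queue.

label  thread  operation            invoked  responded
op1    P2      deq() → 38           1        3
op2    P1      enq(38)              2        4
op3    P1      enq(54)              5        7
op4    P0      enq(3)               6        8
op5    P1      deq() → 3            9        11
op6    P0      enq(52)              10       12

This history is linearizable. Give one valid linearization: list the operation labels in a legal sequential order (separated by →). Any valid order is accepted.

1. op2 enq(38), leaving queue <38>
2. op1 deq() → 38, leaving queue <>
3. op4 enq(3), leaving queue <3>
4. op3 enq(54), leaving queue <3,54>
5. op5 deq() → 3, leaving queue <54>
6. op6 enq(52), leaving queue <54,52>

op2 → op1 → op4 → op3 → op5 → op6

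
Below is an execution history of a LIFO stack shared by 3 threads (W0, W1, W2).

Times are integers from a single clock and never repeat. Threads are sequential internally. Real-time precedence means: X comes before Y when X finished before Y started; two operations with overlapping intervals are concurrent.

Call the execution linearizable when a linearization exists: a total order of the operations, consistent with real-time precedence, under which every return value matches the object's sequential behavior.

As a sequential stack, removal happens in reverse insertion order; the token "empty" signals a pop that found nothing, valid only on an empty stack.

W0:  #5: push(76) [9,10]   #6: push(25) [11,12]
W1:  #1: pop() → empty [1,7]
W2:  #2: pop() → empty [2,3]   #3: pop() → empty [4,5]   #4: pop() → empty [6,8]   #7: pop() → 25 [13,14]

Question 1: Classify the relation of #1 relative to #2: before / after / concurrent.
#1 spans [1,7], #2 spans [2,3]
the intervals overlap in both directions

concurrent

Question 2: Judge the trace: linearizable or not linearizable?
witness order: #1, #2, #3, #4, #5, #6, #7
after step 1 (#1 pop() → empty): stack <>
after step 2 (#2 pop() → empty): stack <>
after step 3 (#3 pop() → empty): stack <>
after step 4 (#4 pop() → empty): stack <>
after step 5 (#5 push(76)): stack <76>
after step 6 (#6 push(25)): stack <76,25>
after step 7 (#7 pop() → 25): stack <76>

linearizable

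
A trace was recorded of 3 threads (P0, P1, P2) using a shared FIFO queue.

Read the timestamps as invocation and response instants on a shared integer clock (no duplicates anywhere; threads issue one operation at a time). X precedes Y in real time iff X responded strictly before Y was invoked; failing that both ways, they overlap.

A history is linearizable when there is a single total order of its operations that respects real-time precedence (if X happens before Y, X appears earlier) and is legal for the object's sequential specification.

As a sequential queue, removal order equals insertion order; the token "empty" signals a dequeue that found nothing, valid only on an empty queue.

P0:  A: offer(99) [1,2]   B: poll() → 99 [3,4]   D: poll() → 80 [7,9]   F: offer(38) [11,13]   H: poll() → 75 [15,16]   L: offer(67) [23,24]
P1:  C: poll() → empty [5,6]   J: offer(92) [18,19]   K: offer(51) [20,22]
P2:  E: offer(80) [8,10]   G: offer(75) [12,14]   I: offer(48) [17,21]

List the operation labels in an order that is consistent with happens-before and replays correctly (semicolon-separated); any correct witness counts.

A; B; C; E; D; G; F; H; I; J; K; L

1. A offer(99), leaving queue <99>
2. B poll() → 99, leaving queue <>
3. C poll() → empty, leaving queue <>
4. E offer(80), leaving queue <80>
5. D poll() → 80, leaving queue <>
6. G offer(75), leaving queue <75>
7. F offer(38), leaving queue <75,38>
8. H poll() → 75, leaving queue <38>
9. I offer(48), leaving queue <38,48>
10. J offer(92), leaving queue <38,48,92>
11. K offer(51), leaving queue <38,48,92,51>
12. L offer(67), leaving queue <38,48,92,51,67>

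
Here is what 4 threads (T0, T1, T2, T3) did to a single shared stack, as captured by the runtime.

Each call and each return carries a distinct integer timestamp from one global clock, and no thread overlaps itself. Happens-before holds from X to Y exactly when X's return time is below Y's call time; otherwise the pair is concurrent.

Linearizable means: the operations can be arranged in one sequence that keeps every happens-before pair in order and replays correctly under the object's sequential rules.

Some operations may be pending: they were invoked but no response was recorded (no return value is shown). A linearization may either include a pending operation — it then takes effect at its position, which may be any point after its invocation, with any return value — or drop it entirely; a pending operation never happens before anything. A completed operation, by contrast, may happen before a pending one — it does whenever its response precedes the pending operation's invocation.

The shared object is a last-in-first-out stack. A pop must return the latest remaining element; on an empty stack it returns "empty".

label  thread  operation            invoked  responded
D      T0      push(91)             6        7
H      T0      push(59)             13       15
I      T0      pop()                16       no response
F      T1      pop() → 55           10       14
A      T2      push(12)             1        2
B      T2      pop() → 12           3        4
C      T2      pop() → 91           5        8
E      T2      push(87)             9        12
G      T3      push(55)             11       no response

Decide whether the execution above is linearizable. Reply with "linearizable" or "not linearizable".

witness order: A, B, D, C, E, G, F, H
1. A push(12), leaving stack <12>
2. B pop() → 12, leaving stack <>
3. D push(91), leaving stack <91>
4. C pop() → 91, leaving stack <>
5. E push(87), leaving stack <87>
6. G push(55) (pending, included), leaving stack <87,55>
7. F pop() → 55, leaving stack <87>
8. H push(59), leaving stack <87,59>

linearizable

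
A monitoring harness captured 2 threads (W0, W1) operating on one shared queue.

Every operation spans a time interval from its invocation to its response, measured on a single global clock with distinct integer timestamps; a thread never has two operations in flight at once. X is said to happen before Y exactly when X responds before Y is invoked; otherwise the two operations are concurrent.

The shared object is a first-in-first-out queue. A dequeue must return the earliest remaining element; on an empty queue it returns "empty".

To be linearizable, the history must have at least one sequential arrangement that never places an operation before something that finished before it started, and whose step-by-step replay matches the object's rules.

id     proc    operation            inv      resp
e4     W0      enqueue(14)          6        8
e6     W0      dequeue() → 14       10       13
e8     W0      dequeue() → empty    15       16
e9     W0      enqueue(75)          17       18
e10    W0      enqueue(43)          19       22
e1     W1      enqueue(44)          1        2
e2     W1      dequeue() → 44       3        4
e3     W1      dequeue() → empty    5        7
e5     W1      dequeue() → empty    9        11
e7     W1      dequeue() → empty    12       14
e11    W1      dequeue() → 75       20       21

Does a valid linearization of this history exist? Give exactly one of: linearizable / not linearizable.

a witness: e1, e2, e3, e4, e6, e5, e7, e8, e9, e10, e11
step 1: e1 enqueue(44) — queue <44>
step 2: e2 dequeue() → 44 — queue <>
step 3: e3 dequeue() → empty — queue <>
step 4: e4 enqueue(14) — queue <14>
step 5: e6 dequeue() → 14 — queue <>
step 6: e5 dequeue() → empty — queue <>
step 7: e7 dequeue() → empty — queue <>
step 8: e8 dequeue() → empty — queue <>
step 9: e9 enqueue(75) — queue <75>
step 10: e10 enqueue(43) — queue <75,43>
step 11: e11 dequeue() → 75 — queue <43>

linearizable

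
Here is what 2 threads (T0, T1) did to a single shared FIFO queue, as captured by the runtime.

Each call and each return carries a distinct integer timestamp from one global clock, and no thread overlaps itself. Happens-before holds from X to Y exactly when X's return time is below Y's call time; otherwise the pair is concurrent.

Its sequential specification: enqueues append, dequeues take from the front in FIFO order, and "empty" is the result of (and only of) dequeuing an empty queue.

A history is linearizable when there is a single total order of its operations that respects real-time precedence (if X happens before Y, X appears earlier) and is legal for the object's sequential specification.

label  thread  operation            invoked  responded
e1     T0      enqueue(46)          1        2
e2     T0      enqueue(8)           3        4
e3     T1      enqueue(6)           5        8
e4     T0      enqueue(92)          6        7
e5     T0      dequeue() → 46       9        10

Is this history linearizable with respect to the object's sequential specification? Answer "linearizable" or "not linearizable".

linearizable

a witness: e1, e2, e3, e4, e5
step 1: e1 enqueue(46) — queue <46>
step 2: e2 enqueue(8) — queue <46,8>
step 3: e3 enqueue(6) — queue <46,8,6>
step 4: e4 enqueue(92) — queue <46,8,6,92>
step 5: e5 dequeue() → 46 — queue <8,6,92>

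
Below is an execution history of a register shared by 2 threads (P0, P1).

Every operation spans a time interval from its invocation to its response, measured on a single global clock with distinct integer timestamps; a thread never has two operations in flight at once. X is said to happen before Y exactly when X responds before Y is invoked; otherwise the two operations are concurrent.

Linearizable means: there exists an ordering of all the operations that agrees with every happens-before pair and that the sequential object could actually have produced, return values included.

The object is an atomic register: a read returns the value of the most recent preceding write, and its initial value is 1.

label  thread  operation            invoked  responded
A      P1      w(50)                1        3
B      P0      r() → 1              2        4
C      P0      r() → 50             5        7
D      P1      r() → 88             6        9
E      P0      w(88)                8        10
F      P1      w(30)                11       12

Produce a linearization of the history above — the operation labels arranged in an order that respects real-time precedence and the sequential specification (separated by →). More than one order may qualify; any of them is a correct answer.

1. B r() → 1, leaving value 1
2. A w(50), leaving value 50
3. C r() → 50, leaving value 50
4. E w(88), leaving value 88
5. D r() → 88, leaving value 88
6. F w(30), leaving value 30

B → A → C → E → D → F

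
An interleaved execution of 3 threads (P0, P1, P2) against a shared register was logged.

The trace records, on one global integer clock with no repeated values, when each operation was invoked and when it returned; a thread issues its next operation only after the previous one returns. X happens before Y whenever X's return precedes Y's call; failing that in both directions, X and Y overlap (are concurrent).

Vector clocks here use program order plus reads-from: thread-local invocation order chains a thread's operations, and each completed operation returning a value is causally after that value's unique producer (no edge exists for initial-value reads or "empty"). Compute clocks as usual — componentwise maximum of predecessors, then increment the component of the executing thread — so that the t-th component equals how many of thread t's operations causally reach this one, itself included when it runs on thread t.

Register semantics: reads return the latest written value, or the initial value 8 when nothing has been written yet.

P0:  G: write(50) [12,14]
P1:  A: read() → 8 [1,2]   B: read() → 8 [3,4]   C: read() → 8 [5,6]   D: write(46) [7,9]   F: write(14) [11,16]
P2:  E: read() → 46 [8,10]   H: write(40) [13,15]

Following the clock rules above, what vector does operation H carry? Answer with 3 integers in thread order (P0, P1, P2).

A (invocation 1): nothing precedes it; P1's component alone gives (0, 1, 0)
G (invocation 12): nothing precedes it; P0's component alone gives (1, 0, 0)
VC(B, invoked at 3): max of VC(A)=(0, 1, 0), then +1 on thread P1 → (0, 2, 0)
VC(C, invoked at 5): max of VC(B)=(0, 2, 0), then +1 on thread P1 → (0, 3, 0)
VC(D, invoked at 7): max of VC(C)=(0, 3, 0), then +1 on thread P1 → (0, 4, 0)
VC(E, invoked at 8): max of VC(D)=(0, 4, 0), then +1 on thread P2 → (0, 4, 1)
VC(F, invoked at 11): max of VC(D)=(0, 4, 0), then +1 on thread P1 → (0, 5, 0)
VC(H, invoked at 13): max of VC(E)=(0, 4, 1), then +1 on thread P2 → (0, 4, 2)
target: VC(H) = (0, 4, 2)

(0, 4, 2)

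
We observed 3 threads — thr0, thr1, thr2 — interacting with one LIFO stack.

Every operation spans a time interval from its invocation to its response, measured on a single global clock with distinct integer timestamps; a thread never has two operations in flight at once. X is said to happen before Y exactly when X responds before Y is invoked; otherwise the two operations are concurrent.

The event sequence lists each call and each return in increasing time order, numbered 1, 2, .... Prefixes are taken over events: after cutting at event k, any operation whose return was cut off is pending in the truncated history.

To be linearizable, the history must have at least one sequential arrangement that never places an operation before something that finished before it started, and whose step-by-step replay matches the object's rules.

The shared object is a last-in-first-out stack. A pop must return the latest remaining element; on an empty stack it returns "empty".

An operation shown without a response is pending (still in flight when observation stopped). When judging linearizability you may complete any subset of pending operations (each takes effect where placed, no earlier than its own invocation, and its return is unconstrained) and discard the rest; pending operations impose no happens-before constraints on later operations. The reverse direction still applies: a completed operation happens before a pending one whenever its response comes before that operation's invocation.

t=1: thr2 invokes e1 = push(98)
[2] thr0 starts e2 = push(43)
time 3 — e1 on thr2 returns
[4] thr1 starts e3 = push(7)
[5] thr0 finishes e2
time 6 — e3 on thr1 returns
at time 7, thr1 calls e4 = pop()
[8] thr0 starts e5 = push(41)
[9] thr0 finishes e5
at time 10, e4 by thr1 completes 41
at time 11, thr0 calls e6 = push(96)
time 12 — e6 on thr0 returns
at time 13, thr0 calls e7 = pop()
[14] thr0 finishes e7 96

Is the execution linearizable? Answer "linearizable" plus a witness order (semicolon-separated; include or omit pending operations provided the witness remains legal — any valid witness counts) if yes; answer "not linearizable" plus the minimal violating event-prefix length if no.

linearizable — witness: e1; e2; e3; e5; e4; e6; e7

after step 1 (e1 push(98)): stack <98>
after step 2 (e2 push(43)): stack <98,43>
after step 3 (e3 push(7)): stack <98,43,7>
after step 4 (e5 push(41)): stack <98,43,7,41>
after step 5 (e4 pop() → 41): stack <98,43,7>
after step 6 (e6 push(96)): stack <98,43,7,96>
after step 7 (e7 pop() → 96): stack <98,43,7>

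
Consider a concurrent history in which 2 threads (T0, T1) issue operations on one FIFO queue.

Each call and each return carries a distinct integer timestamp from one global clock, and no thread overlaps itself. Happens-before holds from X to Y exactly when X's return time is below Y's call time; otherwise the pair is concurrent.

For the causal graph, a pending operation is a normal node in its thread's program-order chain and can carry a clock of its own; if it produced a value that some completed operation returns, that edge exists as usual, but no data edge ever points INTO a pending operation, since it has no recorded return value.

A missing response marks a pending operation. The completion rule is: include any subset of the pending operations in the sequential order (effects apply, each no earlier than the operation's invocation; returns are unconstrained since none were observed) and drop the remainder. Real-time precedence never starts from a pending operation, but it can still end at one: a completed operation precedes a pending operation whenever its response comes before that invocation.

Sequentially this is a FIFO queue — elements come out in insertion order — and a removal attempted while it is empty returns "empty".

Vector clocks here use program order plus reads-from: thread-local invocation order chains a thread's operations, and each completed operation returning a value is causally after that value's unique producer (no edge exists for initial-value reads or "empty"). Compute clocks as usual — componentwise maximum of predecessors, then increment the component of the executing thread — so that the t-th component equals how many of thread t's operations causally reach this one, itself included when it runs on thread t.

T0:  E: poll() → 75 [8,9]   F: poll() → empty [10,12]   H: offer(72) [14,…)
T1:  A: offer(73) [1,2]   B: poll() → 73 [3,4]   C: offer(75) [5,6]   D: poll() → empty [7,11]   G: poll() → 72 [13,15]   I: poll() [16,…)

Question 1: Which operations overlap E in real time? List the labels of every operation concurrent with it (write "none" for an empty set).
E runs from 8 to 9; window-overlapping ops are concurrent
A [1,2]: before
B [3,4]: before
C [5,6]: before
D [7,11]: concurrent
F [10,12]: after
G [13,15]: after
H [14,…): after
I [16,…): after

D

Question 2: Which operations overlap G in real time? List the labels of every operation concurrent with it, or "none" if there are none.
G spans [13,15]: anything still running between times 13 and 15 counts as concurrent
A [1,2]: before
B [3,4]: before
C [5,6]: before
D [7,11]: before
E [8,9]: before
F [10,12]: before
H [14,…): concurrent
I [16,…): after

H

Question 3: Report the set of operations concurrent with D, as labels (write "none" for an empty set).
D spans [7,11]; an op avoiding the whole window 7..11 is ordered, any other is concurrent
A [1,2]: before
B [3,4]: before
C [5,6]: before
E [8,9]: concurrent
F [10,12]: concurrent
G [13,15]: after
H [14,…): after
I [16,…): after

E, F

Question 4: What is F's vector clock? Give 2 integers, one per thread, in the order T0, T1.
invoked at 1, A has no predecessors; its own T1 bump gives (0, 1)
VC(B, invoked at 3): max of VC(A)=(0, 1), then +1 on thread T1 → (0, 2)
VC(C, invoked at 5): max of VC(B)=(0, 2), then +1 on thread T1 → (0, 3)
VC(D, invoked at 7): max of VC(C)=(0, 3), then +1 on thread T1 → (0, 4)
VC(E, invoked at 8): max of VC(C)=(0, 3), then +1 on thread T0 → (1, 3)
VC(F, invoked at 10): max of VC(E)=(1, 3), then +1 on thread T0 → (2, 3)
VC(H, invoked at 14): max of VC(F)=(2, 3), then +1 on thread T0 → (3, 3)
VC(G, invoked at 13): max of VC(D)=(0, 4), VC(H)=(3, 3), then +1 on thread T1 → (3, 5)
VC(I, invoked at 16): max of VC(G)=(3, 5), then +1 on thread T1 → (3, 6)
target: VC(F) = (2, 3)

(2, 3)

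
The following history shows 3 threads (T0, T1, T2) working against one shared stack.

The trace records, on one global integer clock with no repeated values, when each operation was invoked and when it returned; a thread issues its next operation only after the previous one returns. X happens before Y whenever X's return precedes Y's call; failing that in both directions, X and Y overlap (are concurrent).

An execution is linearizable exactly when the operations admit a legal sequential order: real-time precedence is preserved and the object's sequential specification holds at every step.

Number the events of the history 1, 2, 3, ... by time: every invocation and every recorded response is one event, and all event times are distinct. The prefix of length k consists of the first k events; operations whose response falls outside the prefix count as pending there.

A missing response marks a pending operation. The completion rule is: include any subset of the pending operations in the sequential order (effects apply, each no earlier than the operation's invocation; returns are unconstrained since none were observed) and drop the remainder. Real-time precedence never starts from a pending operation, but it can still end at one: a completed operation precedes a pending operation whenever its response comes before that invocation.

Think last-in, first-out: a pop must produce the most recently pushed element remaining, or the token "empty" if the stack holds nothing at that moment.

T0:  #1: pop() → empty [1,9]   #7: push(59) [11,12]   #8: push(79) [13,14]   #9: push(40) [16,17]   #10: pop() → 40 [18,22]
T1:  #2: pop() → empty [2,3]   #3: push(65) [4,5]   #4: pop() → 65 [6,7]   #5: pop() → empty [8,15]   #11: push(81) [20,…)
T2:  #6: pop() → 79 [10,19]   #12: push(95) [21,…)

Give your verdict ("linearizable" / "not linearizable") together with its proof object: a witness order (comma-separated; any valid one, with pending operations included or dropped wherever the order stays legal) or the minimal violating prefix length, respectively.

linearizable — witness: #1, #2, #3, #4, #5, #7, #8, #6, #9, #10

1. #1 pop() → empty, leaving stack <>
2. #2 pop() → empty, leaving stack <>
3. #3 push(65), leaving stack <65>
4. #4 pop() → 65, leaving stack <>
5. #5 pop() → empty, leaving stack <>
6. #7 push(59), leaving stack <59>
7. #8 push(79), leaving stack <59,79>
8. #6 pop() → 79, leaving stack <59>
9. #9 push(40), leaving stack <59,40>
10. #10 pop() → 40, leaving stack <59>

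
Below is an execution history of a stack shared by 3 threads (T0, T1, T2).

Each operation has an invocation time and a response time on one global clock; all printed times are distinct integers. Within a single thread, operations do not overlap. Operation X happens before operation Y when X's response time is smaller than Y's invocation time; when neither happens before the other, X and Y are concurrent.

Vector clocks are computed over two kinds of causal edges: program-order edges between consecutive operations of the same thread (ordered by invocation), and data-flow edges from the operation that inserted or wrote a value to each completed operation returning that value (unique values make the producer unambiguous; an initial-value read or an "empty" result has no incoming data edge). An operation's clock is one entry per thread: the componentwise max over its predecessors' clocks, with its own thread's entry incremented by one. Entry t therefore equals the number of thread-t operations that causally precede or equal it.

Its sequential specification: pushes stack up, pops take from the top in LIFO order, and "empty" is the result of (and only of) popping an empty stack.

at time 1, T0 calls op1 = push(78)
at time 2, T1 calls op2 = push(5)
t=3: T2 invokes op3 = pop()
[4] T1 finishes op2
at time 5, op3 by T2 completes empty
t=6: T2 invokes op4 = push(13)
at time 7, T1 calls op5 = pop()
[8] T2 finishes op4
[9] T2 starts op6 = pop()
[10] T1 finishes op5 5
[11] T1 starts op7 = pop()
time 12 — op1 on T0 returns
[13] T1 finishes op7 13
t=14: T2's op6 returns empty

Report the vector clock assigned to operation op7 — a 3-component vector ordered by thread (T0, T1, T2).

(0, 3, 2)

op3, invoked 3, has no incoming edges; only T2's bump applies → (0, 0, 1)
op2, invoked 2, has no incoming edges; only T1's bump applies → (0, 1, 0)
op1, invoked 1, has no incoming edges; only T0's bump applies → (1, 0, 0)
invoked at 6, op4 merges VC(op3)=(0, 0, 1) and bumps T2's slot → (0, 0, 2)
invoked at 7, op5 merges VC(op2)=(0, 1, 0) and bumps T1's slot → (0, 2, 0)
invoked at 9, op6 merges VC(op4)=(0, 0, 2) and bumps T2's slot → (0, 0, 3)
invoked at 11, op7 merges VC(op4)=(0, 0, 2), VC(op5)=(0, 2, 0) and bumps T1's slot → (0, 3, 2)
target: VC(op7) = (0, 3, 2)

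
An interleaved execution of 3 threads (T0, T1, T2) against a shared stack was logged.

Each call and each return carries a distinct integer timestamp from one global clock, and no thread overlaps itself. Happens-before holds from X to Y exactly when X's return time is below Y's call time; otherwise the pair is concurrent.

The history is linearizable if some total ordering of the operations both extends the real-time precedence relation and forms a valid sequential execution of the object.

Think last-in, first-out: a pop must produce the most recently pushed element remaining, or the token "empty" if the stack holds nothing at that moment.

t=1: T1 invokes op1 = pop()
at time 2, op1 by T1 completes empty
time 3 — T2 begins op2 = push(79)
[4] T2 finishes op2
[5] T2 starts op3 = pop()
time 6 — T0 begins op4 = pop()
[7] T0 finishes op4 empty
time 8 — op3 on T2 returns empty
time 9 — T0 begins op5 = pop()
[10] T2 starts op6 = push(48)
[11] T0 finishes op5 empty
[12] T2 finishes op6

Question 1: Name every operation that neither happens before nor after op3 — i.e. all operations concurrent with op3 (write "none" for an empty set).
overlap test against op3 [5,8]: concurrent iff the interval meets 5..8
op1 [1,2]: before
op2 [3,4]: before
op4 [6,7]: concurrent
op5 [9,11]: after
op6 [10,12]: after

op4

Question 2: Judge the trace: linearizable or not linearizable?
cut after 7 events: linearizable; cut after 8 events (op3 responds, time 8): not linearizable
no legal order exists: 2 real-time-consistent candidates over 4 completed stack operations, all rejected
one such order, op1, op2, op3, op4, breaks at step 3 where op3 pop() → empty is illegal
one such order, op1, op2, op4, op3, breaks at step 3 where op4 pop() → empty is illegal

not linearizable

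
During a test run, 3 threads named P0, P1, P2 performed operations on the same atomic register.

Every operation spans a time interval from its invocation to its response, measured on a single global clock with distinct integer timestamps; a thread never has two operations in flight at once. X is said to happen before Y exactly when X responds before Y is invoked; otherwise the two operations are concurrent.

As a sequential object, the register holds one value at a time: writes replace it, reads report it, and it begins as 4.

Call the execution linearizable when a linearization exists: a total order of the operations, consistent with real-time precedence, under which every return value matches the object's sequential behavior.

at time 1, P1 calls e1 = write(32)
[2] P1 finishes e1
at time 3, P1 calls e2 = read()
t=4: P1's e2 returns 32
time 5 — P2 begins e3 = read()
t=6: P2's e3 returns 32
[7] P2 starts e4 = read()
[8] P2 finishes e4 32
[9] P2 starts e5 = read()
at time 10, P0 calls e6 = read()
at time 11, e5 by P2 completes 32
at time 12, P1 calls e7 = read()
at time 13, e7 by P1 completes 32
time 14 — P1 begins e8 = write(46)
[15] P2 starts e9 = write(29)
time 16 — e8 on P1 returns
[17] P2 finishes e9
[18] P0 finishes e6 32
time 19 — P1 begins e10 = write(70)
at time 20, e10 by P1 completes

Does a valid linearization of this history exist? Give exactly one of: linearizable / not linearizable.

linearizable

one valid linearization: e1, e2, e3, e4, e5, e6, e7, e8, e9, e10
after step 1 (e1 write(32)): value 32
after step 2 (e2 read() → 32): value 32
after step 3 (e3 read() → 32): value 32
after step 4 (e4 read() → 32): value 32
after step 5 (e5 read() → 32): value 32
after step 6 (e6 read() → 32): value 32
after step 7 (e7 read() → 32): value 32
after step 8 (e8 write(46)): value 46
after step 9 (e9 write(29)): value 29
after step 10 (e10 write(70)): value 70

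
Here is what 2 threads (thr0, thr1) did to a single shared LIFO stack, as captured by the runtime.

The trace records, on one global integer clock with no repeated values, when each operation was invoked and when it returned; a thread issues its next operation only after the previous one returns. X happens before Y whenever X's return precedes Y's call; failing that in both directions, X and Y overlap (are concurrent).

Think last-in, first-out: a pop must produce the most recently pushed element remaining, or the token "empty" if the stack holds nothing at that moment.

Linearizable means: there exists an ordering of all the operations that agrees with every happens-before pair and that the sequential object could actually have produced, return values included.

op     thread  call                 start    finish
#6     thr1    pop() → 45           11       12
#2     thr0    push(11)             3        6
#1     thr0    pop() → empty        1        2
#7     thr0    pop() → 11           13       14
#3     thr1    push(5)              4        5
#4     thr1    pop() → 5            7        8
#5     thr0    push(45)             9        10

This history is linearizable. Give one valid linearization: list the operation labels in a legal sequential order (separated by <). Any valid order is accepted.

after step 1 (#1 pop() → empty): stack <>
after step 2 (#2 push(11)): stack <11>
after step 3 (#3 push(5)): stack <11,5>
after step 4 (#4 pop() → 5): stack <11>
after step 5 (#5 push(45)): stack <11,45>
after step 6 (#6 pop() → 45): stack <11>
after step 7 (#7 pop() → 11): stack <>

#1 < #2 < #3 < #4 < #5 < #6 < #7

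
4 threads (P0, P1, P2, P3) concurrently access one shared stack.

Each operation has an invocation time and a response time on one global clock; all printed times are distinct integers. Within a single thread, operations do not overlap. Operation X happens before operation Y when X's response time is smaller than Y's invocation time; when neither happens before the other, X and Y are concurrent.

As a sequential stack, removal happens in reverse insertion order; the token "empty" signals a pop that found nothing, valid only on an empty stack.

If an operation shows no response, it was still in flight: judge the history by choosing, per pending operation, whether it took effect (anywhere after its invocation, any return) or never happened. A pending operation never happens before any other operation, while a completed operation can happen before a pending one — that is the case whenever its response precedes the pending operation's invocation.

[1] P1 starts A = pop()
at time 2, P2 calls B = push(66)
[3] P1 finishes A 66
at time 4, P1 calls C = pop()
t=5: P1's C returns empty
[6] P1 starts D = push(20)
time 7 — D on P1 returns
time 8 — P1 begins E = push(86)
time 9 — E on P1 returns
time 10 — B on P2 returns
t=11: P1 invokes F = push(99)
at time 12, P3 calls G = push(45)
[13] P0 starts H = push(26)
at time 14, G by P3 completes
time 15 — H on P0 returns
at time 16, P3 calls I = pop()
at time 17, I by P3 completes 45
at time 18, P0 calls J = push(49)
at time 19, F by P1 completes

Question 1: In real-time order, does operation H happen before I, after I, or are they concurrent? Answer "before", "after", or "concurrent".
H spans [13,15], I spans [16,17]
resp(H)=15 < inv(I)=16

before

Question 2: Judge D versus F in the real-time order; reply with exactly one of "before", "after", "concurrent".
D spans [6,7], F spans [11,19]
resp(D)=7 < inv(F)=11

before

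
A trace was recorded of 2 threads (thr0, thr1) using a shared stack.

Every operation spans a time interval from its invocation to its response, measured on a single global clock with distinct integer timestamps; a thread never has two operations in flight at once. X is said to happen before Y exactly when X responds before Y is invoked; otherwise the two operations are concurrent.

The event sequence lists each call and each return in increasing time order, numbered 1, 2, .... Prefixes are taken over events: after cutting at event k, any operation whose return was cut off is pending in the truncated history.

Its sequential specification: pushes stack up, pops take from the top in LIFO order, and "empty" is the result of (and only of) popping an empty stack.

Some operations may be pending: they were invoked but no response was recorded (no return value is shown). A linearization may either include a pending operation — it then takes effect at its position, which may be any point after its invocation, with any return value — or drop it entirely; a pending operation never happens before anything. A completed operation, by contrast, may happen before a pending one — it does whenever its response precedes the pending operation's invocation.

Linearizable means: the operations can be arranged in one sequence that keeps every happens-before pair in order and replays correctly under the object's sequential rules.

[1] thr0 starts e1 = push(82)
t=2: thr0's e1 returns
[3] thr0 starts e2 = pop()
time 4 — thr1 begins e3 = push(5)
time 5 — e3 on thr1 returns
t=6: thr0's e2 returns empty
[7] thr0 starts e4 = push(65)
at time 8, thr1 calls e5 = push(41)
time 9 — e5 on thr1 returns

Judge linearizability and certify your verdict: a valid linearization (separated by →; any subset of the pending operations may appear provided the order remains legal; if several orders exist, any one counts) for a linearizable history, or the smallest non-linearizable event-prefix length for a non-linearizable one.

prefix check: 1..5 passes, 1..6 fails once e2's time-6 response joins
real-time-consistent orders of the 3 completed operations: 2 — all fail the stack replay
one such order, e1, e2, e3, breaks at step 2 where e2 pop() → empty is illegal
one such order, e1, e3, e2, breaks at step 3 where e2 pop() → empty is illegal

not linearizable — minimal violating prefix: 6 events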